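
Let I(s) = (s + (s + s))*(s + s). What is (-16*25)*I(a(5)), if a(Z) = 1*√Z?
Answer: -12000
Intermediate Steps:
a(Z) = √Z
I(s) = 6*s² (I(s) = (s + 2*s)*(2*s) = (3*s)*(2*s) = 6*s²)
(-16*25)*I(a(5)) = (-16*25)*(6*(√5)²) = -2400*5 = -400*30 = -12000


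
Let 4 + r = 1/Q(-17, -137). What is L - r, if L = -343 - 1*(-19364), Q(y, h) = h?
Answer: 2606426/137 ≈ 19025.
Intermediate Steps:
r = -549/137 (r = -4 + 1/(-137) = -4 - 1/137 = -549/137 ≈ -4.0073)
L = 19021 (L = -343 + 19364 = 19021)
L - r = 19021 - 1*(-549/137) = 19021 + 549/137 = 2606426/137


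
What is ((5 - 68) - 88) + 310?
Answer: 159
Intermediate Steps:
((5 - 68) - 88) + 310 = (-63 - 88) + 310 = -151 + 310 = 159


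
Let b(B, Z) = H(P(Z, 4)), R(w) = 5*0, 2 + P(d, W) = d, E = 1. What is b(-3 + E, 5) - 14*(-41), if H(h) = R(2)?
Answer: 574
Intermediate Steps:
P(d, W) = -2 + d
R(w) = 0
H(h) = 0
b(B, Z) = 0
b(-3 + E, 5) - 14*(-41) = 0 - 14*(-41) = 0 + 574 = 574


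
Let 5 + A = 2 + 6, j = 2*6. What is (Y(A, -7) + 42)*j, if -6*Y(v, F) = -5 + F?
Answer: 528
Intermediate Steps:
j = 12
A = 3 (A = -5 + (2 + 6) = -5 + 8 = 3)
Y(v, F) = ⅚ - F/6 (Y(v, F) = -(-5 + F)/6 = ⅚ - F/6)
(Y(A, -7) + 42)*j = ((⅚ - ⅙*(-7)) + 42)*12 = ((⅚ + 7/6) + 42)*12 = (2 + 42)*12 = 44*12 = 528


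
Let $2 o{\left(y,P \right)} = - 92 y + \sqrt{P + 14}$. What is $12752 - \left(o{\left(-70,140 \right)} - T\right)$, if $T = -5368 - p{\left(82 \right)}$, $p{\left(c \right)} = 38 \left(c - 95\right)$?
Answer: $4658 - \frac{\sqrt{154}}{2} \approx 4651.8$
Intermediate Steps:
$p{\left(c \right)} = -3610 + 38 c$ ($p{\left(c \right)} = 38 \left(-95 + c\right) = -3610 + 38 c$)
$o{\left(y,P \right)} = \frac{\sqrt{14 + P}}{2} - 46 y$ ($o{\left(y,P \right)} = \frac{- 92 y + \sqrt{P + 14}}{2} = \frac{- 92 y + \sqrt{14 + P}}{2} = \frac{\sqrt{14 + P} - 92 y}{2} = \frac{\sqrt{14 + P}}{2} - 46 y$)
$T = -4874$ ($T = -5368 - \left(-3610 + 38 \cdot 82\right) = -5368 - \left(-3610 + 3116\right) = -5368 - -494 = -5368 + 494 = -4874$)
$12752 - \left(o{\left(-70,140 \right)} - T\right) = 12752 - \left(\left(\frac{\sqrt{14 + 140}}{2} - -3220\right) - -4874\right) = 12752 - \left(\left(\frac{\sqrt{154}}{2} + 3220\right) + 4874\right) = 12752 - \left(\left(3220 + \frac{\sqrt{154}}{2}\right) + 4874\right) = 12752 - \left(8094 + \frac{\sqrt{154}}{2}\right) = 4658 - \frac{\sqrt{154}}{2}$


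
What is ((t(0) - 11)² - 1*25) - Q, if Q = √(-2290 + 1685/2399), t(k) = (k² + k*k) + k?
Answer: 96 - 15*I*√58557191/2399 ≈ 96.0 - 47.847*I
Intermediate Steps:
t(k) = k + 2*k² (t(k) = (k² + k²) + k = 2*k² + k = k + 2*k²)
Q = 15*I*√58557191/2399 (Q = √(-2290 + 1685*(1/2399)) = √(-2290 + 1685/2399) = √(-5492025/2399) = 15*I*√58557191/2399 ≈ 47.847*I)
((t(0) - 11)² - 1*25) - Q = ((0*(1 + 2*0) - 11)² - 1*25) - 15*I*√58557191/2399 = ((0*(1 + 0) - 11)² - 25) - 15*I*√58557191/2399 = ((0*1 - 11)² - 25) - 15*I*√58557191/2399 = ((0 - 11)² - 25) - 15*I*√58557191/2399 = ((-11)² - 25) - 15*I*√58557191/2399 = (121 - 25) - 15*I*√58557191/2399 = 96 - 15*I*√58557191/2399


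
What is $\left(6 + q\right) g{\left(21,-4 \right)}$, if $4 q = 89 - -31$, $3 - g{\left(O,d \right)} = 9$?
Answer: $-216$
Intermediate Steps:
$g{\left(O,d \right)} = -6$ ($g{\left(O,d \right)} = 3 - 9 = -6$)
$q = 30$ ($q = \frac{89 - -31}{4} = \frac{89 + 31}{4} = \frac{1}{4} \cdot 120 = 30$)
$\left(6 + q\right) g{\left(21,-4 \right)} = \left(6 + 30\right) \left(-6\right) = 36 \left(-6\right) = -216$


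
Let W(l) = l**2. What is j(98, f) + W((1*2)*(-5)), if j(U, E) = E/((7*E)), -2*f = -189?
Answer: 701/7 ≈ 100.14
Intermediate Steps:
f = 189/2 (f = -1/2*(-189) = 189/2 ≈ 94.500)
j(U, E) = 1/7 (j(U, E) = E*(1/(7*E)) = 1/7)
j(98, f) + W((1*2)*(-5)) = 1/7 + ((1*2)*(-5))**2 = 1/7 + (2*(-5))**2 = 1/7 + (-10)**2 = 1/7 + 100 = 701/7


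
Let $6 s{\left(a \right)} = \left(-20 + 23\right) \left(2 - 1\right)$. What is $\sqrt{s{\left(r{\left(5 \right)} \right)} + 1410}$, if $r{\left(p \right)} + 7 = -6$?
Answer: $\frac{\sqrt{5642}}{2} \approx 37.557$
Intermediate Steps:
$r{\left(p \right)} = -13$ ($r{\left(p \right)} = -7 - 6 = -13$)
$s{\left(a \right)} = \frac{1}{2}$ ($s{\left(a \right)} = \frac{\left(-20 + 23\right) \left(2 - 1\right)}{6} = \frac{3 \cdot 1}{6} = \frac{1}{6} \cdot 3 = \frac{1}{2}$)
$\sqrt{s{\left(r{\left(5 \right)} \right)} + 1410} = \sqrt{\frac{1}{2} + 1410} = \sqrt{\frac{2821}{2}} = \frac{\sqrt{5642}}{2}$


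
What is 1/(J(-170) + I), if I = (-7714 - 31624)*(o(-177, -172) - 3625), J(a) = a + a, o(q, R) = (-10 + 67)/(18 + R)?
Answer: 77/10981314203 ≈ 7.0119e-9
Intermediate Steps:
o(q, R) = 57/(18 + R)
J(a) = 2*a
I = 10981340383/77 (I = (-7714 - 31624)*(57/(18 - 172) - 3625) = -39338*(57/(-154) - 3625) = -39338*(57*(-1/154) - 3625) = -39338*(-57/154 - 3625) = -39338*(-558307/154) = 10981340383/77 ≈ 1.4261e+8)
1/(J(-170) + I) = 1/(2*(-170) + 10981340383/77) = 1/(-340 + 10981340383/77) = 1/(10981314203/77) = 77/10981314203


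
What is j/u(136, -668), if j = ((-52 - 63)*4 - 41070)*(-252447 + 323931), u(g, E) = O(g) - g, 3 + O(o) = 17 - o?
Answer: 494788420/43 ≈ 1.1507e+7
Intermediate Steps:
O(o) = 14 - o (O(o) = -3 + (17 - o) = 14 - o)
u(g, E) = 14 - 2*g (u(g, E) = (14 - g) - g = 14 - 2*g)
j = -2968730520 (j = (-115*4 - 41070)*71484 = (-460 - 41070)*71484 = -41530*71484 = -2968730520)
j/u(136, -668) = -2968730520/(14 - 2*136) = -2968730520/(14 - 272) = -2968730520/(-258) = -2968730520*(-1/258) = 494788420/43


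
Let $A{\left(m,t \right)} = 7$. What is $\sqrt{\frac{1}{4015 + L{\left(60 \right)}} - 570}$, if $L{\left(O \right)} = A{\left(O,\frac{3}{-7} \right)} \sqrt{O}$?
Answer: $\frac{\sqrt{-2288549 - 7980 \sqrt{15}}}{\sqrt{4015 + 14 \sqrt{15}}} \approx 23.875 i$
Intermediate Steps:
$L{\left(O \right)} = 7 \sqrt{O}$
$\sqrt{\frac{1}{4015 + L{\left(60 \right)}} - 570} = \sqrt{\frac{1}{4015 + 7 \sqrt{60}} - 570} = \sqrt{\frac{1}{4015 + 7 \cdot 2 \sqrt{15}} - 570} = \sqrt{\frac{1}{4015 + 14 \sqrt{15}} - 570} = \sqrt{-570 + \frac{1}{4015 + 14 \sqrt{15}}}$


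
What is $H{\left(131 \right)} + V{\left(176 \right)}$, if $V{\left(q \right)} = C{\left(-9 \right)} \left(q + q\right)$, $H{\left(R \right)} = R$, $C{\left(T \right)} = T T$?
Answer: $28643$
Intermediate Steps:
$C{\left(T \right)} = T^{2}$
$V{\left(q \right)} = 162 q$ ($V{\left(q \right)} = \left(-9\right)^{2} \left(q + q\right) = 81 \cdot 2 q = 162 q$)
$H{\left(131 \right)} + V{\left(176 \right)} = 131 + 162 \cdot 176 = 131 + 28512 = 28643$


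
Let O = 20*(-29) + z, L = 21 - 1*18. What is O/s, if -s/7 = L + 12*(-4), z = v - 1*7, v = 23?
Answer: -188/105 ≈ -1.7905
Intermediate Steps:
z = 16 (z = 23 - 1*7 = 23 - 7 = 16)
L = 3 (L = 21 - 18 = 3)
O = -564 (O = 20*(-29) + 16 = -580 + 16 = -564)
s = 315 (s = -7*(3 + 12*(-4)) = -7*(3 - 48) = -7*(-45) = 315)
O/s = -564/315 = -564*1/315 = -188/105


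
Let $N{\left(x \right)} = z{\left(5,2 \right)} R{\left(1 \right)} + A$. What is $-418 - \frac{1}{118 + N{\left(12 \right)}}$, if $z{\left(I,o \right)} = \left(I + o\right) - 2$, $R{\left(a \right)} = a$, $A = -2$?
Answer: $- \frac{50579}{121} \approx -418.01$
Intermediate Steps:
$z{\left(I,o \right)} = -2 + I + o$
$N{\left(x \right)} = 3$ ($N{\left(x \right)} = \left(-2 + 5 + 2\right) 1 - 2 = 5 \cdot 1 - 2 = 5 - 2 = 3$)
$-418 - \frac{1}{118 + N{\left(12 \right)}} = -418 - \frac{1}{118 + 3} = -418 - \frac{1}{121} = - \frac{50579}{121}$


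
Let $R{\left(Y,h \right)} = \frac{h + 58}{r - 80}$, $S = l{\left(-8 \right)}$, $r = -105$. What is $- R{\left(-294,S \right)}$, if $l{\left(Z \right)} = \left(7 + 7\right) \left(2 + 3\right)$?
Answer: $\frac{128}{185} \approx 0.69189$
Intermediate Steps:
$l{\left(Z \right)} = 70$ ($l{\left(Z \right)} = 14 \cdot 5 = 70$)
$S = 70$
$R{\left(Y,h \right)} = - \frac{58}{185} - \frac{h}{185}$ ($R{\left(Y,h \right)} = \frac{h + 58}{-105 - 80} = \frac{58 + h}{-185} = \left(58 + h\right) \left(- \frac{1}{185}\right) = - \frac{58}{185} - \frac{h}{185}$)
$- R{\left(-294,S \right)} = - (- \frac{58}{185} - \frac{14}{37}) = \left(-1\right) \left(- \frac{128}{185}\right) = \frac{128}{185}$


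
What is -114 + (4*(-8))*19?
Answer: -722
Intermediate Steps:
-114 + (4*(-8))*19 = -114 - 32*19 = -114 - 608 = -722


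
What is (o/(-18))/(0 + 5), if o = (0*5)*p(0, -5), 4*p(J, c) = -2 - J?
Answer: 0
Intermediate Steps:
p(J, c) = -1/2 - J/4 (p(J, c) = (-2 - J)/4 = -1/2 - J/4)
o = 0 (o = (0*5)*(-1/2 - 1/4*0) = 0*(-1/2 + 0) = 0*(-1/2) = 0)
(o/(-18))/(0 + 5) = (0/(-18))/(0 + 5) = (0*(-1/18))/5 = 0*(1/5) = 0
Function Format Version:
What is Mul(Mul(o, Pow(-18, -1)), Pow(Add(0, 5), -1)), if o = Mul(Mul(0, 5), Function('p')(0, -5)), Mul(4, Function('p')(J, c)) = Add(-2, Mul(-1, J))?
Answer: 0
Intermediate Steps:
Function('p')(J, c) = Add(Rational(-1, 2), Mul(Rational(-1, 4), J)) (Function('p')(J, c) = Mul(Rational(1, 4), Add(-2, Mul(-1, J))) = Add(Rational(-1, 2), Mul(Rational(-1, 4), J)))
o = 0 (o = Mul(Mul(0, 5), Add(Rational(-1, 2), Mul(Rational(-1, 4), 0))) = Mul(0, Add(Rational(-1, 2), 0)) = Mul(0, Rational(-1, 2)) = 0)
Mul(Mul(o, Pow(-18, -1)), Pow(Add(0, 5), -1)) = Mul(Mul(0, Pow(-18, -1)), Pow(Add(0, 5), -1)) = Mul(Mul(0, Rational(-1, 18)), Pow(5, -1)) = Mul(0, Rational(1, 5)) = 0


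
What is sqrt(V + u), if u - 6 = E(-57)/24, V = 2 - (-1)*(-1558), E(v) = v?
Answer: I*sqrt(24838)/4 ≈ 39.4*I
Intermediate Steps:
V = -1556 (V = 2 - 1*1558 = 2 - 1558 = -1556)
u = 29/8 (u = 6 - 57/24 = 6 - 57*1/24 = 6 - 19/8 = 29/8 ≈ 3.6250)
sqrt(V + u) = sqrt(-1556 + 29/8) = sqrt(-12419/8) = I*sqrt(24838)/4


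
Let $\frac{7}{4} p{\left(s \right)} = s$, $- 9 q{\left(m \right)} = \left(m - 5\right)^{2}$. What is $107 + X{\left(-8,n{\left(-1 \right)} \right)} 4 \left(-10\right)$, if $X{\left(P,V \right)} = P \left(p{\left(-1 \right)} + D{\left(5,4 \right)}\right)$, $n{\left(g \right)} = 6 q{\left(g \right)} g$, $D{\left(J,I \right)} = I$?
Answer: $\frac{8429}{7} \approx 1204.1$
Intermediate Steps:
$q{\left(m \right)} = - \frac{\left(-5 + m\right)^{2}}{9}$ ($q{\left(m \right)} = - \frac{\left(m - 5\right)^{2}}{9} = - \frac{\left(-5 + m\right)^{2}}{9}$)
$p{\left(s \right)} = \frac{4 s}{7}$
$n{\left(g \right)} = - \frac{2 g \left(-5 + g\right)^{2}}{3}$ ($n{\left(g \right)} = 6 \left(- \frac{\left(-5 + g\right)^{2}}{9}\right) g = - \frac{2 \left(-5 + g\right)^{2}}{3} g = - \frac{2 g \left(-5 + g\right)^{2}}{3}$)
$X{\left(P,V \right)} = \frac{24 P}{7}$ ($X{\left(P,V \right)} = P \left(\frac{4}{7} \left(-1\right) + 4\right) = P \left(- \frac{4}{7} + 4\right) = P \frac{24}{7} = \frac{24 P}{7}$)
$107 + X{\left(-8,n{\left(-1 \right)} \right)} 4 \left(-10\right) = 107 + \frac{24}{7} \left(-8\right) 4 \left(-10\right) = 107 - - \frac{7680}{7} = 107 + \frac{7680}{7} = \frac{8429}{7}$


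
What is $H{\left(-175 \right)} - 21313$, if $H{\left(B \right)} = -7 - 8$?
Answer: $-21328$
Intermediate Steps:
$H{\left(B \right)} = -15$ ($H{\left(B \right)} = -7 - 8 = -15$)
$H{\left(-175 \right)} - 21313 = -15 - 21313 = -21328$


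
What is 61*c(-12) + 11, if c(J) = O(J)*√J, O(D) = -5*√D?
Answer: 3671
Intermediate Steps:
c(J) = -5*J (c(J) = (-5*√J)*√J = -5*J)
61*c(-12) + 11 = 61*(-5*(-12)) + 11 = 61*60 + 11 = 3660 + 11 = 3671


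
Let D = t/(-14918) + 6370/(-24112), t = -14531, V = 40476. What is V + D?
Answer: 3639896631057/89925704 ≈ 40477.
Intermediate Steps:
D = 63835953/89925704 (D = -14531/(-14918) + 6370/(-24112) = -14531*(-1/14918) + 6370*(-1/24112) = 14531/14918 - 3185/12056 = 63835953/89925704 ≈ 0.70987)
V + D = 40476 + 63835953/89925704 = 3639896631057/89925704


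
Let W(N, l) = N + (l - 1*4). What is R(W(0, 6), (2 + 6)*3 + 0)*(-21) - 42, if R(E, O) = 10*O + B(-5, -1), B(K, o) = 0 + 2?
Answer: -5124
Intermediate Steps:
B(K, o) = 2
W(N, l) = -4 + N + l (W(N, l) = N + (l - 4) = N + (-4 + l) = -4 + N + l)
R(E, O) = 2 + 10*O (R(E, O) = 10*O + 2 = 2 + 10*O)
R(W(0, 6), (2 + 6)*3 + 0)*(-21) - 42 = (2 + 10*((2 + 6)*3 + 0))*(-21) - 42 = (2 + 10*(8*3 + 0))*(-21) - 42 = (2 + 10*(24 + 0))*(-21) - 42 = (2 + 10*24)*(-21) - 42 = (2 + 240)*(-21) - 42 = 242*(-21) - 42 = -5082 - 42 = -5124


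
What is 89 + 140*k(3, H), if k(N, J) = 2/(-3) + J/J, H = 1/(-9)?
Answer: 407/3 ≈ 135.67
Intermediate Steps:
H = -⅑ (H = 1*(-⅑) = -⅑ ≈ -0.11111)
k(N, J) = ⅓ (k(N, J) = 2*(-⅓) + 1 = -⅔ + 1 = ⅓)
89 + 140*k(3, H) = 89 + 140*(⅓) = 89 + 140/3 = 407/3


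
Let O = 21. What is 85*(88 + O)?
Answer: 9265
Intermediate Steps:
85*(88 + O) = 85*(88 + 21) = 85*109 = 9265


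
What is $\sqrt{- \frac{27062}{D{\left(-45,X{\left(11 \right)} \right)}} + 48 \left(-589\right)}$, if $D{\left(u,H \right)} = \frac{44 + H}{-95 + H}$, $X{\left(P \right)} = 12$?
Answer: $\frac{\sqrt{47351}}{2} \approx 108.8$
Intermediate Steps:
$D{\left(u,H \right)} = \frac{44 + H}{-95 + H}$
$\sqrt{- \frac{27062}{D{\left(-45,X{\left(11 \right)} \right)}} + 48 \left(-589\right)} = \sqrt{- \frac{27062}{\frac{1}{-95 + 12} \left(44 + 12\right)} + 48 \left(-589\right)} = \sqrt{- \frac{27062}{\frac{1}{-83} \cdot 56} - 28272} = \sqrt{- \frac{27062}{\left(- \frac{1}{83}\right) 56} - 28272} = \sqrt{- \frac{27062}{- \frac{56}{83}} - 28272} = \sqrt{\left(-27062\right) \left(- \frac{83}{56}\right) - 28272} = \sqrt{\frac{160439}{4} - 28272} = \sqrt{\frac{47351}{4}} = \frac{\sqrt{47351}}{2}$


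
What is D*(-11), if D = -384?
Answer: 4224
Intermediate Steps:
D*(-11) = -384*(-11) = 4224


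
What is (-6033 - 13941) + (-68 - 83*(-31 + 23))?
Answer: -19378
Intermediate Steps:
(-6033 - 13941) + (-68 - 83*(-31 + 23)) = -19974 + (-68 - 83*(-8)) = -19974 + (-68 + 664) = -19974 + 596 = -19378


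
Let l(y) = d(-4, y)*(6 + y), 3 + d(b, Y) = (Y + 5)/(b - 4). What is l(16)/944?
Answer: -495/3776 ≈ -0.13109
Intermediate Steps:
d(b, Y) = -3 + (5 + Y)/(-4 + b) (d(b, Y) = -3 + (Y + 5)/(b - 4) = -3 + (5 + Y)/(-4 + b))
l(y) = (6 + y)*(-29/8 - y/8) (l(y) = ((17 + y - 3*(-4))/(-4 - 4))*(6 + y) = ((17 + y + 12)/(-8))*(6 + y) = (-(29 + y)/8)*(6 + y) = (-29/8 - y/8)*(6 + y) = (6 + y)*(-29/8 - y/8))
l(16)/944 = -(6 + 16)*(29 + 16)/8/944 = -⅛*22*45*(1/944) = -495/4*1/944 = -495/3776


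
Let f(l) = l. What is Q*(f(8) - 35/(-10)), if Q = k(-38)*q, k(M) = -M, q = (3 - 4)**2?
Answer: 437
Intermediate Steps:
q = 1 (q = (-1)**2 = 1)
Q = 38 (Q = -1*(-38)*1 = 38*1 = 38)
Q*(f(8) - 35/(-10)) = 38*(8 - 35/(-10)) = 38*(8 - 35*(-1)/10) = 38*(8 - 1*(-7/2)) = 38*(8 + 7/2) = 38*(23/2) = 437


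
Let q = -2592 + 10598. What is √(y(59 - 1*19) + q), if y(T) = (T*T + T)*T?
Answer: √73606 ≈ 271.30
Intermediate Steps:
q = 8006
y(T) = T*(T + T²) (y(T) = (T² + T)*T = (T + T²)*T = T*(T + T²))
√(y(59 - 1*19) + q) = √((59 - 1*19)²*(1 + (59 - 1*19)) + 8006) = √((59 - 19)²*(1 + (59 - 19)) + 8006) = √(40²*(1 + 40) + 8006) = √(1600*41 + 8006) = √(65600 + 8006) = √73606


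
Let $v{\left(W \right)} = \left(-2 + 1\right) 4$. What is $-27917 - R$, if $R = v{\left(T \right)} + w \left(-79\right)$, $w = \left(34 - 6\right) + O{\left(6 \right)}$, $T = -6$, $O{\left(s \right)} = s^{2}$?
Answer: $-22857$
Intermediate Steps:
$w = 64$ ($w = \left(34 - 6\right) + 6^{2} = 28 + 36 = 64$)
$v{\left(W \right)} = -4$ ($v{\left(W \right)} = \left(-1\right) 4 = -4$)
$R = -5060$ ($R = -4 + 64 \left(-79\right) = -4 - 5056 = -5060$)
$-27917 - R = -27917 - -5060 = -27917 + 5060 = -22857$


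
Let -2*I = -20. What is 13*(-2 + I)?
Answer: 104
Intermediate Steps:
I = 10 (I = -½*(-20) = 10)
13*(-2 + I) = 13*(-2 + 10) = 13*8 = 104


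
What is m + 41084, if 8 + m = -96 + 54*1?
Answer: 41034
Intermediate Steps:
m = -50 (m = -8 + (-96 + 54*1) = -8 + (-96 + 54) = -8 - 42 = -50)
m + 41084 = -50 + 41084 = 41034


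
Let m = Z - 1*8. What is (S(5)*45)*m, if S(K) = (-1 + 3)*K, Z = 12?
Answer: 1800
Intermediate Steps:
m = 4 (m = 12 - 1*8 = 12 - 8 = 4)
S(K) = 2*K
(S(5)*45)*m = ((2*5)*45)*4 = (10*45)*4 = 450*4 = 1800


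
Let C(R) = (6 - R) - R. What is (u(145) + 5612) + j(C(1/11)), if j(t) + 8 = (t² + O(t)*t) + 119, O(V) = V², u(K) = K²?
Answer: 35908788/1331 ≈ 26979.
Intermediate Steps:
C(R) = 6 - 2*R
j(t) = 111 + t² + t³ (j(t) = -8 + ((t² + t²*t) + 119) = -8 + ((t² + t³) + 119) = -8 + (119 + t² + t³) = 111 + t² + t³)
(u(145) + 5612) + j(C(1/11)) = (145² + 5612) + (111 + (6 - 2/11)² + (6 - 2/11)³) = (21025 + 5612) + (111 + (6 - 2*1/11)² + (6 - 2*1/11)³) = 26637 + (111 + (6 - 2/11)² + (6 - 2/11)³) = 26637 + (111 + (64/11)² + (64/11)³) = 26637 + (111 + 4096/121 + 262144/1331) = 26637 + 454941/1331 = 35908788/1331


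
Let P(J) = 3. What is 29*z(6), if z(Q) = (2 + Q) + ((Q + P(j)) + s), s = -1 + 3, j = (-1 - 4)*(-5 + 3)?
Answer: 551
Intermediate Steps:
j = 10 (j = -5*(-2) = 10)
s = 2
z(Q) = 7 + 2*Q (z(Q) = (2 + Q) + ((Q + 3) + 2) = (2 + Q) + ((3 + Q) + 2) = (2 + Q) + (5 + Q) = 7 + 2*Q)
29*z(6) = 29*(7 + 2*6) = 29*(7 + 12) = 29*19 = 551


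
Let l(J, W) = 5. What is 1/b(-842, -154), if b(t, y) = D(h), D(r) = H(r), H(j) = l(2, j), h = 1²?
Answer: ⅕ ≈ 0.20000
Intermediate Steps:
h = 1
H(j) = 5
D(r) = 5
b(t, y) = 5
1/b(-842, -154) = 1/5 = ⅕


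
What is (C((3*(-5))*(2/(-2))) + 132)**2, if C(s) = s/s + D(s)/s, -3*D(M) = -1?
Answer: 35832196/2025 ≈ 17695.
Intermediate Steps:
D(M) = 1/3 (D(M) = -1/3*(-1) = 1/3)
C(s) = 1 + 1/(3*s) (C(s) = s/s + 1/(3*s) = 1 + 1/(3*s))
(C((3*(-5))*(2/(-2))) + 132)**2 = ((1/3 + (3*(-5))*(2/(-2)))/(((3*(-5))*(2/(-2)))) + 132)**2 = ((1/3 - 30*(-1)/2)/((-30*(-1)/2)) + 132)**2 = ((1/3 - 15*(-1))/((-15*(-1))) + 132)**2 = ((1/3 + 15)/15 + 132)**2 = ((1/15)*(46/3) + 132)**2 = (46/45 + 132)**2 = (5986/45)**2 = 35832196/2025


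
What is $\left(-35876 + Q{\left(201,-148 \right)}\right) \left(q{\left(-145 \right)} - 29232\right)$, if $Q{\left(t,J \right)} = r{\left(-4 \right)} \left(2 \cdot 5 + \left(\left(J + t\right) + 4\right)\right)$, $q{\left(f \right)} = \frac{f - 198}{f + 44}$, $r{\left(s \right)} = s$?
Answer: $\frac{106700304816}{101} \approx 1.0564 \cdot 10^{9}$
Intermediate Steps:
$q{\left(f \right)} = \frac{-198 + f}{44 + f}$
$Q{\left(t,J \right)} = -56 - 4 J - 4 t$ ($Q{\left(t,J \right)} = - 4 \left(2 \cdot 5 + \left(\left(J + t\right) + 4\right)\right) = - 4 \left(10 + \left(4 + J + t\right)\right) = - 4 \left(14 + J + t\right) = -56 - 4 J - 4 t$)
$\left(-35876 + Q{\left(201,-148 \right)}\right) \left(q{\left(-145 \right)} - 29232\right) = \left(-35876 - 268\right) \left(\frac{-198 - 145}{44 - 145} - 29232\right) = \left(-35876 - 268\right) \left(\frac{1}{-101} \left(-343\right) - 29232\right) = \left(-35876 - 268\right) \left(\left(- \frac{1}{101}\right) \left(-343\right) - 29232\right) = - 36144 \left(\frac{343}{101} - 29232\right) = \left(-36144\right) \left(- \frac{2952089}{101}\right) = \frac{106700304816}{101}$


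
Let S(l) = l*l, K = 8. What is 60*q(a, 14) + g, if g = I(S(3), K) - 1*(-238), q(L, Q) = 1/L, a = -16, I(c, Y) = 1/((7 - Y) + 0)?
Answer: 933/4 ≈ 233.25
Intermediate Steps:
S(l) = l²
I(c, Y) = 1/(7 - Y)
g = 237 (g = -1/(-7 + 8) - 1*(-238) = -1/1 + 238 = -1*1 + 238 = -1 + 238 = 237)
60*q(a, 14) + g = 60/(-16) + 237 = 60*(-1/16) + 237 = -15/4 + 237 = 933/4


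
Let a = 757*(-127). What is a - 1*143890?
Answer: -240029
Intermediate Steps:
a = -96139
a - 1*143890 = -96139 - 1*143890 = -96139 - 143890 = -240029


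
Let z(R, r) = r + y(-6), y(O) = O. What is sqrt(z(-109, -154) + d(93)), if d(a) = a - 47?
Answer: I*sqrt(114) ≈ 10.677*I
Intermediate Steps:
d(a) = -47 + a
z(R, r) = -6 + r (z(R, r) = r - 6 = -6 + r)
sqrt(z(-109, -154) + d(93)) = sqrt((-6 - 154) + (-47 + 93)) = sqrt(-160 + 46) = sqrt(-114) = I*sqrt(114)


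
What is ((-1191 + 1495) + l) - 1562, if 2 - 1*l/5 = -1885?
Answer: 8177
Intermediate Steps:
l = 9435 (l = 10 - 5*(-1885) = 10 + 9425 = 9435)
((-1191 + 1495) + l) - 1562 = ((-1191 + 1495) + 9435) - 1562 = (304 + 9435) - 1562 = 9739 - 1562 = 8177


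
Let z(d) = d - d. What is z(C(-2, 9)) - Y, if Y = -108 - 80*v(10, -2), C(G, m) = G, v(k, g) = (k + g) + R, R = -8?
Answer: 108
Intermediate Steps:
v(k, g) = -8 + g + k (v(k, g) = (k + g) - 8 = (g + k) - 8 = -8 + g + k)
z(d) = 0
Y = -108 (Y = -108 - 80*(-8 - 2 + 10) = -108 - 80*0 = -108 + 0 = -108)
z(C(-2, 9)) - Y = 0 - 1*(-108) = 0 + 108 = 108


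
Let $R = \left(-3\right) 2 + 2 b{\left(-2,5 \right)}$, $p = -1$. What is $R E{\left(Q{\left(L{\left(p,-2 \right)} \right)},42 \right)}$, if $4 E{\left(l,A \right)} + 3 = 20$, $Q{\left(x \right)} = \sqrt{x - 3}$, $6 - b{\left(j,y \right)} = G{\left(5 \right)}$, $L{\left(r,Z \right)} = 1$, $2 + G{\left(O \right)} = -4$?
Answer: $\frac{153}{2} \approx 76.5$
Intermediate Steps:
$G{\left(O \right)} = -6$ ($G{\left(O \right)} = -2 - 4 = -6$)
$b{\left(j,y \right)} = 12$ ($b{\left(j,y \right)} = 6 - -6 = 6 + 6 = 12$)
$Q{\left(x \right)} = \sqrt{-3 + x}$
$R = 18$ ($R = \left(-3\right) 2 + 2 \cdot 12 = -6 + 24 = 18$)
$E{\left(l,A \right)} = \frac{17}{4}$ ($E{\left(l,A \right)} = - \frac{3}{4} + \frac{1}{4} \cdot 20 = - \frac{3}{4} + 5 = \frac{17}{4}$)
$R E{\left(Q{\left(L{\left(p,-2 \right)} \right)},42 \right)} = 18 \cdot \frac{17}{4} = \frac{153}{2}$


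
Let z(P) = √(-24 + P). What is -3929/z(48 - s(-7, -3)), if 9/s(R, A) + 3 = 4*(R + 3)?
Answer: -3929*√8835/465 ≈ -794.20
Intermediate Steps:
s(R, A) = 9/(9 + 4*R) (s(R, A) = 9/(-3 + 4*(R + 3)) = 9/(-3 + 4*(3 + R)) = 9/(-3 + (12 + 4*R)) = 9/(9 + 4*R))
-3929/z(48 - s(-7, -3)) = -3929/√(-24 + (48 - 9/(9 + 4*(-7)))) = -3929/√(-24 + (48 - 9/(9 - 28))) = -3929/√(-24 + (48 - 9/(-19))) = -3929/√(-24 + (48 - 9*(-1)/19)) = -3929/√(-24 + (48 - 1*(-9/19))) = -3929/√(-24 + (48 + 9/19)) = -3929/√(-24 + 921/19) = -3929*√8835/465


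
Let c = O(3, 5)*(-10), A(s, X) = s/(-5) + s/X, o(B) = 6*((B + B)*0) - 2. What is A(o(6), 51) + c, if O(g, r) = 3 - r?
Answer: 5192/255 ≈ 20.361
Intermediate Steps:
o(B) = -2 (o(B) = 6*((2*B)*0) - 2 = 6*0 - 2 = 0 - 2 = -2)
A(s, X) = -s/5 + s/X (A(s, X) = s*(-⅕) + s/X = -s/5 + s/X)
c = 20 (c = (3 - 1*5)*(-10) = (3 - 5)*(-10) = -2*(-10) = 20)
A(o(6), 51) + c = (-⅕*(-2) - 2/51) + 20 = (⅖ - 2*1/51) + 20 = (⅖ - 2/51) + 20 = 92/255 + 20 = 5192/255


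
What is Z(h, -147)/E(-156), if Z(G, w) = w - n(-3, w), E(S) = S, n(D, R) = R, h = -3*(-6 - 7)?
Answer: 0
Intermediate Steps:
h = 39 (h = -3*(-13) = 39)
Z(G, w) = 0 (Z(G, w) = w - w = 0)
Z(h, -147)/E(-156) = 0/(-156) = 0*(-1/156) = 0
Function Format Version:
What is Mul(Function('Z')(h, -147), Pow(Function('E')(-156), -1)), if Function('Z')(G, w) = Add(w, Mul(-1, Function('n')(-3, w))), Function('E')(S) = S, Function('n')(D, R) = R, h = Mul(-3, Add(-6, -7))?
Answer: 0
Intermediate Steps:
h = 39 (h = Mul(-3, -13) = 39)
Function('Z')(G, w) = 0 (Function('Z')(G, w) = Add(w, Mul(-1, w)) = 0)
Mul(Function('Z')(h, -147), Pow(Function('E')(-156), -1)) = Mul(0, Pow(-156, -1)) = Mul(0, Rational(-1, 156)) = 0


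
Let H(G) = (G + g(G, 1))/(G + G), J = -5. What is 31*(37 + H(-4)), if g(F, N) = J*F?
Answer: 1085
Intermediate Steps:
g(F, N) = -5*F
H(G) = -2 (H(G) = (G - 5*G)/(G + G) = (-4*G)/((2*G)) = (-4*G)*(1/(2*G)) = -2)
31*(37 + H(-4)) = 31*(37 - 2) = 31*35 = 1085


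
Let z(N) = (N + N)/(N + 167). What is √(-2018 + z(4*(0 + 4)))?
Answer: I*√67574946/183 ≈ 44.92*I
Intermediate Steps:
z(N) = 2*N/(167 + N) (z(N) = (2*N)/(167 + N) = 2*N/(167 + N))
√(-2018 + z(4*(0 + 4))) = √(-2018 + 2*(4*(0 + 4))/(167 + 4*(0 + 4))) = √(-2018 + 2*(4*4)/(167 + 4*4)) = √(-2018 + 2*16/(167 + 16)) = √(-2018 + 2*16/183) = √(-2018 + 2*16*(1/183)) = √(-2018 + 32/183) = √(-369262/183) = I*√67574946/183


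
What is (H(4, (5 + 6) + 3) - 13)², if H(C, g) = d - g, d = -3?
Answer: 900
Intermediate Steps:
H(C, g) = -3 - g
(H(4, (5 + 6) + 3) - 13)² = ((-3 - ((5 + 6) + 3)) - 13)² = ((-3 - (11 + 3)) - 13)² = ((-3 - 1*14) - 13)² = ((-3 - 14) - 13)² = (-17 - 13)² = (-30)² = 900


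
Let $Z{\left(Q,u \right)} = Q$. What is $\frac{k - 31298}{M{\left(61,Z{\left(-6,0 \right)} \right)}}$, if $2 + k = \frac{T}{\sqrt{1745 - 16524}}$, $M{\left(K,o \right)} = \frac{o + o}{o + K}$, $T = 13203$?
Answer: $\frac{430375}{3} + \frac{242055 i \sqrt{14779}}{59116} \approx 1.4346 \cdot 10^{5} + 497.77 i$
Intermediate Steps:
$M{\left(K,o \right)} = \frac{2 o}{K + o}$
$k = -2 - \frac{13203 i \sqrt{14779}}{14779}$ ($k = -2 + \frac{13203}{\sqrt{1745 - 16524}} = -2 + \frac{13203}{\sqrt{-14779}} = -2 + \frac{13203}{i \sqrt{14779}} = -2 + 13203 \left(- \frac{i \sqrt{14779}}{14779}\right) = -2 - \frac{13203 i \sqrt{14779}}{14779} \approx -2.0 - 108.61 i$)
$\frac{k - 31298}{M{\left(61,Z{\left(-6,0 \right)} \right)}} = \frac{\left(-2 - \frac{13203 i \sqrt{14779}}{14779}\right) - 31298}{2 \left(-6\right) \frac{1}{61 - 6}} = \frac{-31300 - \frac{13203 i \sqrt{14779}}{14779}}{2 \left(-6\right) \frac{1}{55}} = \frac{-31300 - \frac{13203 i \sqrt{14779}}{14779}}{- \frac{12}{55}} = \left(-31300 - \frac{13203 i \sqrt{14779}}{14779}\right) \left(- \frac{55}{12}\right) = \frac{430375}{3} + \frac{242055 i \sqrt{14779}}{59116}$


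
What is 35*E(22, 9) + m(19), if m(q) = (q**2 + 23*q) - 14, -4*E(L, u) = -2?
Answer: 1603/2 ≈ 801.50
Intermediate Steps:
E(L, u) = 1/2 (E(L, u) = -1/4*(-2) = 1/2)
m(q) = -14 + q**2 + 23*q
35*E(22, 9) + m(19) = 35*(1/2) + (-14 + 19**2 + 23*19) = 35/2 + (-14 + 361 + 437) = 35/2 + 784 = 1603/2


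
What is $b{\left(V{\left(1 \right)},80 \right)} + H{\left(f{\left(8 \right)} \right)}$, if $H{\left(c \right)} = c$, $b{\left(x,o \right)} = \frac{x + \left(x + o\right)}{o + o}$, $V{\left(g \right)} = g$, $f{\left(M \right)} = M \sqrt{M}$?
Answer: $\frac{41}{80} + 16 \sqrt{2} \approx 23.14$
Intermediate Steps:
$f{\left(M \right)} = M^{\frac{3}{2}}$
$b{\left(x,o \right)} = \frac{o + 2 x}{2 o}$ ($b{\left(x,o \right)} = \frac{x + \left(o + x\right)}{2 o} = \left(o + 2 x\right) \frac{1}{2 o} = \frac{o + 2 x}{2 o}$)
$b{\left(V{\left(1 \right)},80 \right)} + H{\left(f{\left(8 \right)} \right)} = \frac{1 + \frac{1}{2} \cdot 80}{80} + 8^{\frac{3}{2}} = \frac{1 + 40}{80} + 16 \sqrt{2} = \frac{1}{80} \cdot 41 + 16 \sqrt{2} = \frac{41}{80} + 16 \sqrt{2}$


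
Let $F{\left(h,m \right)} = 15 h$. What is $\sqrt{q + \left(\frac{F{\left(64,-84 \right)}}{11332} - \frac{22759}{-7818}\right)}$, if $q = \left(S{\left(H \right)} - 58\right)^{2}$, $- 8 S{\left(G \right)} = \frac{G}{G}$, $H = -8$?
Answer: $\frac{\sqrt{26540880424646814393}}{88593576} \approx 58.151$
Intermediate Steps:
$S{\left(G \right)} = - \frac{1}{8}$ ($S{\left(G \right)} = - \frac{G \frac{1}{G}}{8} = \left(- \frac{1}{8}\right) 1 = - \frac{1}{8}$)
$q = \frac{216225}{64}$ ($q = \left(- \frac{1}{8} - 58\right)^{2} = \left(- \frac{465}{8}\right)^{2} = \frac{216225}{64} \approx 3378.5$)
$\sqrt{q + \left(\frac{F{\left(64,-84 \right)}}{11332} - \frac{22759}{-7818}\right)} = \sqrt{\frac{216225}{64} + \left(\frac{15 \cdot 64}{11332} - \frac{22759}{-7818}\right)} = \sqrt{\frac{216225}{64} + \left(960 \cdot \frac{1}{11332} - - \frac{22759}{7818}\right)} = \sqrt{\frac{216225}{64} + \left(\frac{240}{2833} + \frac{22759}{7818}\right)} = \sqrt{\frac{216225}{64} + \frac{66352567}{22148394}} = \sqrt{\frac{2396641528469}{708748608}} = \frac{\sqrt{26540880424646814393}}{88593576}$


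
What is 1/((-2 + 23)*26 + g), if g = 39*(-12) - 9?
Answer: 1/69 ≈ 0.014493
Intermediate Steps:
g = -477 (g = -468 - 9 = -477)
1/((-2 + 23)*26 + g) = 1/((-2 + 23)*26 - 477) = 1/(21*26 - 477) = 1/(546 - 477) = 1/69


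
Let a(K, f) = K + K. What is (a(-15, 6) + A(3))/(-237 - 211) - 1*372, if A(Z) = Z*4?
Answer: -83319/224 ≈ -371.96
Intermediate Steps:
A(Z) = 4*Z
a(K, f) = 2*K
(a(-15, 6) + A(3))/(-237 - 211) - 1*372 = (2*(-15) + 4*3)/(-237 - 211) - 1*372 = (-30 + 12)/(-448) - 372 = -18*(-1/448) - 372 = 9/224 - 372 = -83319/224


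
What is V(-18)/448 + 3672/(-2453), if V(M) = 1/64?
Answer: -105281131/70332416 ≈ -1.4969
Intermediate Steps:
V(M) = 1/64
V(-18)/448 + 3672/(-2453) = (1/64)/448 + 3672/(-2453) = (1/64)*(1/448) + 3672*(-1/2453) = 1/28672 - 3672/2453 = -105281131/70332416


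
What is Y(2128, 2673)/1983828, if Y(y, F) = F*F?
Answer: 216513/60116 ≈ 3.6016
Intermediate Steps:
Y(y, F) = F²
Y(2128, 2673)/1983828 = 2673²/1983828 = 7144929*(1/1983828) = 216513/60116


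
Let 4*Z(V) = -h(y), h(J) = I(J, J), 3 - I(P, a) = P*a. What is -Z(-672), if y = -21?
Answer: -219/2 ≈ -109.50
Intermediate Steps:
I(P, a) = 3 - P*a
h(J) = 3 - J² (h(J) = 3 - J*J = 3 - J²)
Z(V) = 219/2 (Z(V) = (-(3 - 1*(-21)²))/4 = (-(3 - 1*441))/4 = (-(3 - 441))/4 = (-1*(-438))/4 = (¼)*438 = 219/2)
-Z(-672) = -1*219/2 = -219/2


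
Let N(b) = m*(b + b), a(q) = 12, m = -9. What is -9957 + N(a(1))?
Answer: -10173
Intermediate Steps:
N(b) = -18*b (N(b) = -9*(b + b) = -18*b)
-9957 + N(a(1)) = -9957 - 18*12 = -9957 - 216 = -10173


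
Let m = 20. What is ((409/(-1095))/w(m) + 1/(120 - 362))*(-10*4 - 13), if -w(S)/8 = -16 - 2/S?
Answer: 6360371/17065356 ≈ 0.37271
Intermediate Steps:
w(S) = 128 + 16/S (w(S) = -8*(-16 - 2/S) = 128 + 16/S)
((409/(-1095))/w(m) + 1/(120 - 362))*(-10*4 - 13) = ((409/(-1095))/(128 + 16/20) + 1/(120 - 362))*(-10*4 - 13) = ((409*(-1/1095))/(128 + 16*(1/20)) + 1/(-242))*(-40 - 13) = (-409/(1095*(128 + 4/5)) - 1/242)*(-53) = (-409/(1095*644/5) - 1/242)*(-53) = (-409/1095*5/644 - 1/242)*(-53) = (-409/141036 - 1/242)*(-53) = -120007/17065356*(-53) = 6360371/17065356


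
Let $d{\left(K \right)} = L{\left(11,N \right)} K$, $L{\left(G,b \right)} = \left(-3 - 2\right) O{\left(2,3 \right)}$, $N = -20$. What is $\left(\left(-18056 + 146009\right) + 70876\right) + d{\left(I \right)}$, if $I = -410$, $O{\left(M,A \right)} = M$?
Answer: $202929$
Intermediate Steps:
$L{\left(G,b \right)} = -10$ ($L{\left(G,b \right)} = \left(-3 - 2\right) 2 = \left(-5\right) 2 = -10$)
$d{\left(K \right)} = - 10 K$
$\left(\left(-18056 + 146009\right) + 70876\right) + d{\left(I \right)} = \left(\left(-18056 + 146009\right) + 70876\right) - -4100 = \left(127953 + 70876\right) + 4100 = 198829 + 4100 = 202929$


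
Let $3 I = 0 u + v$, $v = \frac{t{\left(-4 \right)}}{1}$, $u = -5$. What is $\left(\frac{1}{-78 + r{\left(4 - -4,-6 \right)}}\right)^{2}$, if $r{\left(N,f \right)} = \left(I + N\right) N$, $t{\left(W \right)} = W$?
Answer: $\frac{9}{5476} \approx 0.0016435$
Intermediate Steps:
$v = -4$ ($v = - \frac{4}{1} = \left(-4\right) 1 = -4$)
$I = - \frac{4}{3}$ ($I = \frac{0 \left(-5\right) - 4}{3} = \frac{0 - 4}{3} = \frac{1}{3} \left(-4\right) = - \frac{4}{3} \approx -1.3333$)
$r{\left(N,f \right)} = N \left(- \frac{4}{3} + N\right)$ ($r{\left(N,f \right)} = \left(- \frac{4}{3} + N\right) N = N \left(- \frac{4}{3} + N\right)$)
$\left(\frac{1}{-78 + r{\left(4 - -4,-6 \right)}}\right)^{2} = \left(\frac{1}{-78 + \frac{\left(4 - -4\right) \left(-4 + 3 \left(4 - -4\right)\right)}{3}}\right)^{2} = \left(\frac{1}{-78 + \frac{\left(4 + 4\right) \left(-4 + 3 \left(4 + 4\right)\right)}{3}}\right)^{2} = \left(\frac{1}{-78 + \frac{1}{3} \cdot 8 \left(-4 + 3 \cdot 8\right)}\right)^{2} = \left(\frac{1}{-78 + \frac{1}{3} \cdot 8 \left(-4 + 24\right)}\right)^{2} = \left(\frac{1}{-78 + \frac{1}{3} \cdot 8 \cdot 20}\right)^{2} = \left(\frac{1}{-78 + \frac{160}{3}}\right)^{2} = \left(\frac{1}{- \frac{74}{3}}\right)^{2} = \left(- \frac{3}{74}\right)^{2} = \frac{9}{5476}$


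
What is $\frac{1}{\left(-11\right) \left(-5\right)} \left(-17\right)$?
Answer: $- \frac{17}{55} \approx -0.30909$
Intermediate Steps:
$\frac{1}{\left(-11\right) \left(-5\right)} \left(-17\right) = \left(- \frac{1}{11}\right) \left(- \frac{1}{5}\right) \left(-17\right) = \frac{1}{55} \left(-17\right) = - \frac{17}{55}$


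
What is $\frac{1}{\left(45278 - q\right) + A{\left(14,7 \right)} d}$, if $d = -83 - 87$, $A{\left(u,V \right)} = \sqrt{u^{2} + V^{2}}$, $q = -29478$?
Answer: $\frac{18689}{1395344759} + \frac{595 \sqrt{5}}{2790689518} \approx 1.3871 \cdot 10^{-5}$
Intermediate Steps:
$A{\left(u,V \right)} = \sqrt{V^{2} + u^{2}}$
$d = -170$
$\frac{1}{\left(45278 - q\right) + A{\left(14,7 \right)} d} = \frac{1}{\left(45278 - -29478\right) + \sqrt{7^{2} + 14^{2}} \left(-170\right)} = \frac{1}{\left(45278 + 29478\right) + \sqrt{49 + 196} \left(-170\right)} = \frac{1}{74756 + \sqrt{245} \left(-170\right)} = \frac{1}{74756 + 7 \sqrt{5} \left(-170\right)} = \frac{1}{74756 - 1190 \sqrt{5}}$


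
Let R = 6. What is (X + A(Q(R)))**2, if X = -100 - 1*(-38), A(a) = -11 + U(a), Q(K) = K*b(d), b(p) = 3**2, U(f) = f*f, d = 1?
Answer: 8082649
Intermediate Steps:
U(f) = f**2
b(p) = 9
Q(K) = 9*K (Q(K) = K*9 = 9*K)
A(a) = -11 + a**2
X = -62 (X = -100 + 38 = -62)
(X + A(Q(R)))**2 = (-62 + (-11 + (9*6)**2))**2 = (-62 + (-11 + 54**2))**2 = (-62 + (-11 + 2916))**2 = (-62 + 2905)**2 = 2843**2 = 8082649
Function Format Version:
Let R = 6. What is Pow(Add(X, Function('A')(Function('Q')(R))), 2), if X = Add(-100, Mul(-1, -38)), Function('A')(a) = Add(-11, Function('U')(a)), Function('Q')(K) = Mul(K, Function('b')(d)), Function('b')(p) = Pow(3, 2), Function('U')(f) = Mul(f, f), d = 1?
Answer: 8082649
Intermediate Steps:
Function('U')(f) = Pow(f, 2)
Function('b')(p) = 9
Function('Q')(K) = Mul(9, K) (Function('Q')(K) = Mul(K, 9) = Mul(9, K))
Function('A')(a) = Add(-11, Pow(a, 2))
X = -62 (X = Add(-100, 38) = -62)
Pow(Add(X, Function('A')(Function('Q')(R))), 2) = Pow(Add(-62, Add(-11, Pow(Mul(9, 6), 2))), 2) = Pow(Add(-62, Add(-11, Pow(54, 2))), 2) = Pow(Add(-62, Add(-11, 2916)), 2) = Pow(Add(-62, 2905), 2) = Pow(2843, 2) = 8082649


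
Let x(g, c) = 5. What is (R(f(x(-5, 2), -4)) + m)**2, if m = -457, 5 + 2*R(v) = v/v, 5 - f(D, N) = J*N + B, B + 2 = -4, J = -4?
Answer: 210681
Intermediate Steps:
B = -6 (B = -2 - 4 = -6)
f(D, N) = 11 + 4*N (f(D, N) = 5 - (-4*N - 6) = 5 - (-6 - 4*N) = 5 + (6 + 4*N) = 11 + 4*N)
R(v) = -2 (R(v) = -5/2 + (v/v)/2 = -5/2 + (1/2)*1 = -5/2 + 1/2 = -2)
(R(f(x(-5, 2), -4)) + m)**2 = (-2 - 457)**2 = (-459)**2 = 210681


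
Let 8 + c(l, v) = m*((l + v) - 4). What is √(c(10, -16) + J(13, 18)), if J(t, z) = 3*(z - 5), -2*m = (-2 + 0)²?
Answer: √51 ≈ 7.1414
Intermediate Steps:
m = -2 (m = -(-2 + 0)²/2 = -½*(-2)² = -½*4 = -2)
J(t, z) = -15 + 3*z (J(t, z) = 3*(-5 + z) = -15 + 3*z)
c(l, v) = -2*l - 2*v (c(l, v) = -8 - 2*((l + v) - 4) = -8 - 2*(-4 + l + v) = -8 + (8 - 2*l - 2*v) = -2*l - 2*v)
√(c(10, -16) + J(13, 18)) = √((-2*10 - 2*(-16)) + (-15 + 3*18)) = √((-20 + 32) + (-15 + 54)) = √(12 + 39) = √51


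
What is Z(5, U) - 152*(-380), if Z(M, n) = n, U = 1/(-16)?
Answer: 924159/16 ≈ 57760.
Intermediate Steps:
U = -1/16 ≈ -0.062500
Z(5, U) - 152*(-380) = -1/16 - 152*(-380) = -1/16 + 57760 = 924159/16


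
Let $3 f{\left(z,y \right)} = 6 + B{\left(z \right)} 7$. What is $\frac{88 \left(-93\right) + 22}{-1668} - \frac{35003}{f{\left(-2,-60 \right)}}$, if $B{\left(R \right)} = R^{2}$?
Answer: $- \frac{1285864}{417} \approx -3083.6$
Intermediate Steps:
$f{\left(z,y \right)} = 2 + \frac{7 z^{2}}{3}$ ($f{\left(z,y \right)} = \frac{6 + z^{2} \cdot 7}{3} = \frac{6 + 7 z^{2}}{3} = 2 + \frac{7 z^{2}}{3}$)
$\frac{88 \left(-93\right) + 22}{-1668} - \frac{35003}{f{\left(-2,-60 \right)}} = \frac{88 \left(-93\right) + 22}{-1668} - \frac{35003}{2 + \frac{7 \left(-2\right)^{2}}{3}} = \left(-8184 + 22\right) \left(- \frac{1}{1668}\right) - \frac{35003}{2 + \frac{7}{3} \cdot 4} = \left(-8162\right) \left(- \frac{1}{1668}\right) - \frac{35003}{2 + \frac{28}{3}} = \frac{4081}{834} - \frac{35003}{\frac{34}{3}} = \frac{4081}{834} - \frac{6177}{2} = - \frac{1285864}{417}$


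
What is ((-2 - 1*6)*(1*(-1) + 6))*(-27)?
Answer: 1080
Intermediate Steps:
((-2 - 1*6)*(1*(-1) + 6))*(-27) = ((-2 - 6)*(-1 + 6))*(-27) = -8*5*(-27) = -40*(-27) = 1080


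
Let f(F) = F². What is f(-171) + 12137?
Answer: 41378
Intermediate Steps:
f(-171) + 12137 = (-171)² + 12137 = 29241 + 12137 = 41378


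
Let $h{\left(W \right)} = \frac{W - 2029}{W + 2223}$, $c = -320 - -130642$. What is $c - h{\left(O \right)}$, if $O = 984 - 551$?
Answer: $\frac{86534207}{664} \approx 1.3032 \cdot 10^{5}$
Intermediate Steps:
$O = 433$
$c = 130322$ ($c = -320 + 130642 = 130322$)
$h{\left(W \right)} = \frac{-2029 + W}{2223 + W}$
$c - h{\left(O \right)} = 130322 - \frac{-2029 + 433}{2223 + 433} = 130322 - \frac{1}{2656} \left(-1596\right) = 130322 - - \frac{399}{664} = 130322 + \frac{399}{664} = \frac{86534207}{664}$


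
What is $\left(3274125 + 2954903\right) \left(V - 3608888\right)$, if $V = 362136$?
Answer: $-20224109117056$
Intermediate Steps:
$\left(3274125 + 2954903\right) \left(V - 3608888\right) = \left(3274125 + 2954903\right) \left(362136 - 3608888\right) = 6229028 \left(-3246752\right) = -20224109117056$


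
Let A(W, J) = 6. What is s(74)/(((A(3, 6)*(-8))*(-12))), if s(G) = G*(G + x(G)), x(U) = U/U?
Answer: 925/96 ≈ 9.6354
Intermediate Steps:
x(U) = 1
s(G) = G*(1 + G) (s(G) = G*(G + 1) = G*(1 + G))
s(74)/(((A(3, 6)*(-8))*(-12))) = (74*(1 + 74))/(((6*(-8))*(-12))) = (74*75)/((-48*(-12))) = 5550/576 = 5550*(1/576) = 925/96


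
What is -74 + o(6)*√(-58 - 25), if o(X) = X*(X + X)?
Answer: -74 + 72*I*√83 ≈ -74.0 + 655.95*I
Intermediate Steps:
o(X) = 2*X² (o(X) = X*(2*X) = 2*X²)
-74 + o(6)*√(-58 - 25) = -74 + (2*6²)*√(-58 - 25) = -74 + (2*36)*√(-83) = -74 + 72*(I*√83) = -74 + 72*I*√83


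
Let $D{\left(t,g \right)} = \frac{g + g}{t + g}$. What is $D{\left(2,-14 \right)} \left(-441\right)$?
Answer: $-1029$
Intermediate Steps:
$D{\left(t,g \right)} = \frac{2 g}{g + t}$
$D{\left(2,-14 \right)} \left(-441\right) = 2 \left(-14\right) \frac{1}{-14 + 2} \left(-441\right) = 2 \left(-14\right) \frac{1}{-12} \left(-441\right) = 2 \left(-14\right) \left(- \frac{1}{12}\right) \left(-441\right) = \frac{7}{3} \left(-441\right) = -1029$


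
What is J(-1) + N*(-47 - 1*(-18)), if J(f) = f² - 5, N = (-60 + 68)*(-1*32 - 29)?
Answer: 14148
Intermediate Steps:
N = -488 (N = 8*(-32 - 29) = 8*(-61) = -488)
J(f) = -5 + f²
J(-1) + N*(-47 - 1*(-18)) = (-5 + (-1)²) - 488*(-47 - 1*(-18)) = (-5 + 1) - 488*(-47 + 18) = -4 - 488*(-29) = -4 + 14152 = 14148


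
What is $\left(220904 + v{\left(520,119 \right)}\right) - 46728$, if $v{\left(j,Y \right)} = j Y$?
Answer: $236056$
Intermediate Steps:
$v{\left(j,Y \right)} = Y j$
$\left(220904 + v{\left(520,119 \right)}\right) - 46728 = \left(220904 + 119 \cdot 520\right) - 46728 = \left(220904 + 61880\right) - 46728 = 282784 - 46728 = 236056$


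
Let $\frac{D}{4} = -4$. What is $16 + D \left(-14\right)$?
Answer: $240$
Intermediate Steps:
$D = -16$ ($D = 4 \left(-4\right) = -16$)
$16 + D \left(-14\right) = 16 - -224 = 16 + 224 = 240$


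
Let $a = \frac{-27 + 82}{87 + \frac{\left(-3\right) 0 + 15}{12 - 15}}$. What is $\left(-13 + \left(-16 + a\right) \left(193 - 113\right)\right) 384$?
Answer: $- \frac{19512192}{41} \approx -4.7591 \cdot 10^{5}$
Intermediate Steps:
$a = \frac{55}{82}$ ($a = \frac{55}{87 + \frac{0 + 15}{-3}} = \frac{55}{87 + 15 \left(- \frac{1}{3}\right)} = \frac{55}{87 - 5} = \frac{55}{82} \approx 0.67073$)
$\left(-13 + \left(-16 + a\right) \left(193 - 113\right)\right) 384 = \left(-13 + \left(-16 + \frac{55}{82}\right) \left(193 - 113\right)\right) 384 = \left(-13 - \frac{50280}{41}\right) 384 = \left(- \frac{50813}{41}\right) 384 = - \frac{19512192}{41}$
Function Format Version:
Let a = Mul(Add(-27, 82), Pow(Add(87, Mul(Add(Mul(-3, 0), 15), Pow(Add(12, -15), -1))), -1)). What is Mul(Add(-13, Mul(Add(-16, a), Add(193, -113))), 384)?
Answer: Rational(-19512192, 41) ≈ -4.7591e+5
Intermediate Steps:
a = Rational(55, 82) (a = Mul(55, Pow(Add(87, Mul(Add(0, 15), Pow(-3, -1))), -1)) = Mul(55, Pow(Add(87, Mul(15, Rational(-1, 3))), -1)) = Mul(55, Pow(Add(87, -5), -1)) = Mul(55, Pow(82, -1)) = Mul(55, Rational(1, 82)) = Rational(55, 82) ≈ 0.67073)
Mul(Add(-13, Mul(Add(-16, a), Add(193, -113))), 384) = Mul(Add(-13, Mul(Add(-16, Rational(55, 82)), Add(193, -113))), 384) = Mul(Add(-13, Mul(Rational(-1257, 82), 80)), 384) = Mul(Add(-13, Rational(-50280, 41)), 384) = Mul(Rational(-50813, 41), 384) = Rational(-19512192, 41)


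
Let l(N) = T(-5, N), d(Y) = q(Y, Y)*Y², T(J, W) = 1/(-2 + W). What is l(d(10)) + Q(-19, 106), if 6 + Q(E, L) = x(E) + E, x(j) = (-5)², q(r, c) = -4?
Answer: -1/402 ≈ -0.0024876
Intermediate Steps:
x(j) = 25
Q(E, L) = 19 + E (Q(E, L) = -6 + (25 + E) = 19 + E)
d(Y) = -4*Y²
l(N) = 1/(-2 + N)
l(d(10)) + Q(-19, 106) = 1/(-2 - 4*10²) + (19 - 19) = 1/(-2 - 4*100) + 0 = 1/(-2 - 400) + 0 = 1/(-402) + 0 = -1/402 + 0 = -1/402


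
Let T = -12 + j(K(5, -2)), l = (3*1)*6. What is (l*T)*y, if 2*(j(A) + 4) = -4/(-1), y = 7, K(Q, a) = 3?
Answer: -1764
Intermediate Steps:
l = 18 (l = 3*6 = 18)
j(A) = -2 (j(A) = -4 + (-4/(-1))/2 = -4 + (-4*(-1))/2 = -4 + (½)*4 = -4 + 2 = -2)
T = -14 (T = -12 - 2 = -14)
(l*T)*y = (18*(-14))*7 = -252*7 = -1764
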